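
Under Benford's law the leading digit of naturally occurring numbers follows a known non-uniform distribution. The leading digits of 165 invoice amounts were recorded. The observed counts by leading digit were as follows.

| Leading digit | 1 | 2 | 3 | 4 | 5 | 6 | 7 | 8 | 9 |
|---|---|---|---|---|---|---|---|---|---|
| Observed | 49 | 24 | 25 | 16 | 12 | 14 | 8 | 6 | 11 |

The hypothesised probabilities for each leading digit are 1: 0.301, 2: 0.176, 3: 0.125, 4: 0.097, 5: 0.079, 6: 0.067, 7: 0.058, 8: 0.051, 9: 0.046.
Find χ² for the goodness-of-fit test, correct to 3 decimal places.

Expected counts E_i = n·p_i: 165×0.301 = 49.665, 165×0.176 = 29.04, 165×0.125 = 20.625, 165×0.097 = 16.005, 165×0.079 = 13.035, 165×0.067 = 11.055, 165×0.058 = 9.57, 165×0.051 = 8.415, 165×0.046 = 7.59.
χ² = (49−49.665)²/49.665 + (24−29.04)²/29.04 + (25−20.625)²/20.625 + (16−16.005)²/16.005 + (12−13.035)²/13.035 + (14−11.055)²/11.055 + (8−9.57)²/9.57 + (6−8.415)²/8.415 + (11−7.59)²/7.59
   = 0.0089 + 0.8747 + 0.9280 + 0.0000 + 0.0822 + 0.7845 + 0.2576 + 0.6931 + 1.5320
Sum = 5.161

5.161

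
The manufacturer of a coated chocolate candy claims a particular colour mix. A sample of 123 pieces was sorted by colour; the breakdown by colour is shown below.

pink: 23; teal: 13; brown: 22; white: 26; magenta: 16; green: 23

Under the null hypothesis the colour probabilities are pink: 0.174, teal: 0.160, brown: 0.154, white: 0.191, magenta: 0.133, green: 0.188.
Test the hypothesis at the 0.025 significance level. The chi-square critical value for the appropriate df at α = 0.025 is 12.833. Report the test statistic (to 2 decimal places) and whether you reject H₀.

Expected counts E_i = n·p_i: 123×0.174 = 21.402, 123×0.160 = 19.68, 123×0.154 = 18.942, 123×0.191 = 23.493, 123×0.133 = 16.359, 123×0.188 = 23.124.
pink: (23 − 21.402)²/21.402 = 2.553604/21.402 = 0.119
teal: (13 − 19.68)²/19.68 = 44.6224/19.68 = 2.267
brown: (22 − 18.942)²/18.942 = 9.351364/18.942 = 0.494
white: (26 − 23.493)²/23.493 = 6.285049/23.493 = 0.268
magenta: (16 − 16.359)²/16.359 = 0.128881/16.359 = 0.008
green: (23 − 23.124)²/23.124 = 0.015376/23.124 = 0.001
Sum = 3.16
df = 5. Since 3.16 < 12.833, we do not reject H₀.

3.16; do not reject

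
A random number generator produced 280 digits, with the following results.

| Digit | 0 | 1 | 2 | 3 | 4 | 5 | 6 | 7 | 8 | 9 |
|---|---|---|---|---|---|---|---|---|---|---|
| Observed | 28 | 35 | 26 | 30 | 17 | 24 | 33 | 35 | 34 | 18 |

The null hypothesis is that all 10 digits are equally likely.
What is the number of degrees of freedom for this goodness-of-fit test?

9

There are k = 10 categories and no parameters were estimated from the data, so df = 10 − 1 = 9.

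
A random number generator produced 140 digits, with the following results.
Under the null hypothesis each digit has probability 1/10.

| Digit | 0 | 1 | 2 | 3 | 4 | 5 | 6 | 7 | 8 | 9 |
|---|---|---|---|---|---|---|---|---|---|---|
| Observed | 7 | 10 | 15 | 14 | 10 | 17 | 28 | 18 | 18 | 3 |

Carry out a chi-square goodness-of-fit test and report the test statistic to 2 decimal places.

31.43

Expected count for each of the 10 categories: 140/10 = 14.
0: (7 − 14)²/14 = 49/14 = 3.500
1: (10 − 14)²/14 = 16/14 = 1.143
2: (15 − 14)²/14 = 1/14 = 0.071
3: (14 − 14)²/14 = 0/14 = 0.000
4: (10 − 14)²/14 = 16/14 = 1.143
5: (17 − 14)²/14 = 9/14 = 0.643
6: (28 − 14)²/14 = 196/14 = 14.000
7: (18 − 14)²/14 = 16/14 = 1.143
8: (18 − 14)²/14 = 16/14 = 1.143
9: (3 − 14)²/14 = 121/14 = 8.643
Sum = 31.43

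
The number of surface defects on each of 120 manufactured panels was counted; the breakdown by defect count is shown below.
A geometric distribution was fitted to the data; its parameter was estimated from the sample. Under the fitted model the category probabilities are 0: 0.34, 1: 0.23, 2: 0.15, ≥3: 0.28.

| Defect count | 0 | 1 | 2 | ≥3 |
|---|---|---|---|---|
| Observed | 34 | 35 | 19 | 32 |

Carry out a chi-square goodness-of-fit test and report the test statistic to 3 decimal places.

3.249

Expected counts E_i = n·p_i: 120×0.34 = 40.8, 120×0.23 = 27.6, 120×0.15 = 18, 120×0.28 = 33.6.
cat         O        E   (O−E)²/E
0          34     40.8     1.1333
1          35     27.6     1.9841
2          19       18     0.0556
≥3         32     33.6     0.0762
Sum = 3.249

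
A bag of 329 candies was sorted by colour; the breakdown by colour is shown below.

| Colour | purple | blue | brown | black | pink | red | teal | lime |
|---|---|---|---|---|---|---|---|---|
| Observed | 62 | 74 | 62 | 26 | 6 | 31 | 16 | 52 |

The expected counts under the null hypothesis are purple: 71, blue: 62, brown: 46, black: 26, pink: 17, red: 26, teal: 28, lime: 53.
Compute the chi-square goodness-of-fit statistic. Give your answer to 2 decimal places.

22.27

cat         O        E   (O−E)²/E
purple     62       71      1.141
blue       74       62      2.323
brown      62       46      5.565
black      26       26      0.000
pink        6       17      7.118
red        31       26      0.962
teal       16       28      5.143
lime       52       53      0.019
Sum = 22.27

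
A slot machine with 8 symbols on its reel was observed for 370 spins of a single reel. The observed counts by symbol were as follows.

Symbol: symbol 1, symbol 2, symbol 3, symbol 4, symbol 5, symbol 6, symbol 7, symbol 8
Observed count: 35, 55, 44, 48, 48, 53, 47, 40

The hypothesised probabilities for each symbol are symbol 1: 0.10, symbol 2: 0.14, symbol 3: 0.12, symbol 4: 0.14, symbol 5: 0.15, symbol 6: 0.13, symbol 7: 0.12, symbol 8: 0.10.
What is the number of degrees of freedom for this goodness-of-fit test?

There are k = 8 categories and no parameters were estimated from the data, so df = 8 − 1 = 7.

7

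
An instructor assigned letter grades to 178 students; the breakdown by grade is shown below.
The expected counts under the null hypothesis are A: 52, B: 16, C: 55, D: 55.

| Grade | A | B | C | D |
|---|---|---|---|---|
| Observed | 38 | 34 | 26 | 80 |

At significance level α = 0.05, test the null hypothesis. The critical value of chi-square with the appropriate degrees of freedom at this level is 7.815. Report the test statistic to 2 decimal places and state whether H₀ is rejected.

χ² = (38−52)²/52 + (34−16)²/16 + (26−55)²/55 + (80−55)²/55
   = 3.769 + 20.250 + 15.291 + 11.364
Sum = 50.67
df = 3. Since 50.67 > 7.815, we reject H₀.

50.67; reject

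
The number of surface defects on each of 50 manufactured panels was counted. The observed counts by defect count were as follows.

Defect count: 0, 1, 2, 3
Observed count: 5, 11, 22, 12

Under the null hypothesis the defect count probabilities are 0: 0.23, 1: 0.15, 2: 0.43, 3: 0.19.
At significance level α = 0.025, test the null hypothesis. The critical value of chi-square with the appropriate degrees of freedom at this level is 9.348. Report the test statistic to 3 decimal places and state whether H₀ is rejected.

5.977; do not reject

Expected counts E_i = n·p_i: 50×0.23 = 11.5, 50×0.15 = 7.5, 50×0.43 = 21.5, 50×0.19 = 9.5.
cat         O        E   (O−E)²/E
0           5     11.5     3.6739
1          11      7.5     1.6333
2          22     21.5     0.0116
3          12      9.5     0.6579
Sum = 5.977
df = 3. Since 5.977 < 9.348, we do not reject H₀.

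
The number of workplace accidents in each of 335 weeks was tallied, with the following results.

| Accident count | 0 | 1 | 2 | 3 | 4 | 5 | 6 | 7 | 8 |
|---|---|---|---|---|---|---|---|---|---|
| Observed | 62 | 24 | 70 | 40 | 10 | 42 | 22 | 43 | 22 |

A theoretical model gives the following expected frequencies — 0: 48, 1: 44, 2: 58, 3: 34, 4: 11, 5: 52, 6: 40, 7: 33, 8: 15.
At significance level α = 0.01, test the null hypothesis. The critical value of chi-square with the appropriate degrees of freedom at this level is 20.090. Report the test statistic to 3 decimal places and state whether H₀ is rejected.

cat         O        E   (O−E)²/E
0          62       48     4.0833
1          24       44     9.0909
2          70       58     2.4828
3          40       34     1.0588
4          10       11     0.0909
5          42       52     1.9231
6          22       40     8.1000
7          43       33     3.0303
8          22       15     3.2667
Sum = 33.127
df = 8. Since 33.127 > 20.090, we reject H₀.

33.127; reject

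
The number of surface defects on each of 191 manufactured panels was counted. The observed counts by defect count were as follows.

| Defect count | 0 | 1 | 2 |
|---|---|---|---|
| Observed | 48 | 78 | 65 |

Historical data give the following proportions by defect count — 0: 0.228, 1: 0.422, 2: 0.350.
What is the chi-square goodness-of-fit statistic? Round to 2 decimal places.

Expected counts E_i = n·p_i: 191×0.228 = 43.548, 191×0.422 = 80.602, 191×0.350 = 66.85.
cat         O        E   (O−E)²/E
0          48   43.548      0.455
1          78   80.602      0.084
2          65    66.85      0.051
Sum = 0.59

0.59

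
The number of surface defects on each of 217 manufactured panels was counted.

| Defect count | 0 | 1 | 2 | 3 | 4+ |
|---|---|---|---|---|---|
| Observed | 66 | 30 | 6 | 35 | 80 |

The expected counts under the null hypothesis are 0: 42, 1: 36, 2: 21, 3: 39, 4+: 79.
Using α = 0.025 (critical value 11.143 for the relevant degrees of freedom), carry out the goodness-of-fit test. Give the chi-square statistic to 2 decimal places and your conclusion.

25.85; reject

χ² = (66−42)²/42 + (30−36)²/36 + (6−21)²/21 + (35−39)²/39 + (80−79)²/79
   = 13.714 + 1.000 + 10.714 + 0.410 + 0.013
Sum = 25.85
df = 4. Since 25.85 > 11.143, we reject H₀.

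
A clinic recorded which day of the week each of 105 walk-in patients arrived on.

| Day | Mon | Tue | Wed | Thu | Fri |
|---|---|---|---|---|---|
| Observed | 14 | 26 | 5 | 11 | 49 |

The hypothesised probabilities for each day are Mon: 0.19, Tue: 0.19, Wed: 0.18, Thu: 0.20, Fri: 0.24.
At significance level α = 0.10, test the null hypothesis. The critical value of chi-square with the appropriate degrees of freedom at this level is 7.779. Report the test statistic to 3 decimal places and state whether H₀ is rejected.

Expected counts E_i = n·p_i: 105×0.19 = 19.95, 105×0.19 = 19.95, 105×0.18 = 18.9, 105×0.20 = 21, 105×0.24 = 25.2.
Mon: (14 − 19.95)²/19.95 = 35.4025/19.95 = 1.7746
Tue: (26 − 19.95)²/19.95 = 36.6025/19.95 = 1.8347
Wed: (5 − 18.9)²/18.9 = 193.21/18.9 = 10.2228
Thu: (11 − 21)²/21 = 100/21 = 4.7619
Fri: (49 − 25.2)²/25.2 = 566.44/25.2 = 22.4778
Sum = 41.072
df = 4. Since 41.072 > 7.779, we reject H₀.

41.072; reject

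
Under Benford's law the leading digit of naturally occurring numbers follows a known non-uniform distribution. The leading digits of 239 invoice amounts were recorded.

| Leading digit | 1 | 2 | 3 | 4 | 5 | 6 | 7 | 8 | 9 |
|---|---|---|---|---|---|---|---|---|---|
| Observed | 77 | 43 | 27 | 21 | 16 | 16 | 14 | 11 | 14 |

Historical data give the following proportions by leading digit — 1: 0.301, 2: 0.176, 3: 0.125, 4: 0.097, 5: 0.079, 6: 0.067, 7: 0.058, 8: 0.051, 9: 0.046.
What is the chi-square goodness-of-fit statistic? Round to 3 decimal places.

Expected counts E_i = n·p_i: 239×0.301 = 71.939, 239×0.176 = 42.064, 239×0.125 = 29.875, 239×0.097 = 23.183, 239×0.079 = 18.881, 239×0.067 = 16.013, 239×0.058 = 13.862, 239×0.051 = 12.189, 239×0.046 = 10.994.
χ² = (77−71.939)²/71.939 + (43−42.064)²/42.064 + (27−29.875)²/29.875 + (21−23.183)²/23.183 + (16−18.881)²/18.881 + (16−16.013)²/16.013 + (14−13.862)²/13.862 + (11−12.189)²/12.189 + (14−10.994)²/10.994
   = 0.3560 + 0.0208 + 0.2767 + 0.2056 + 0.4396 + 0.0000 + 0.0014 + 0.1160 + 0.8219
Sum = 2.238

2.238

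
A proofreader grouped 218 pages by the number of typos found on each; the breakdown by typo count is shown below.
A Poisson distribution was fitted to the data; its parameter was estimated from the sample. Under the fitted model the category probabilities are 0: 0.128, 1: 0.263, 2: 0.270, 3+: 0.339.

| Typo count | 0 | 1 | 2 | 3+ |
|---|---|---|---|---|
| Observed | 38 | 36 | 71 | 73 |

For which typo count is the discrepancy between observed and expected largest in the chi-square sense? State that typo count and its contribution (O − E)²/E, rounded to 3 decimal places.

Expected counts E_i = n·p_i: 218×0.128 = 27.904, 218×0.263 = 57.334, 218×0.270 = 58.86, 218×0.339 = 73.902.
0: (38 − 27.904)²/27.904 = 101.929216/27.904 = 3.6529
1: (36 − 57.334)²/57.334 = 455.139556/57.334 = 7.9384
2: (71 − 58.86)²/58.86 = 147.3796/58.86 = 2.5039
3+: (73 − 73.902)²/73.902 = 0.813604/73.902 = 0.0110
The largest term is for 1: 7.938.

1, 7.938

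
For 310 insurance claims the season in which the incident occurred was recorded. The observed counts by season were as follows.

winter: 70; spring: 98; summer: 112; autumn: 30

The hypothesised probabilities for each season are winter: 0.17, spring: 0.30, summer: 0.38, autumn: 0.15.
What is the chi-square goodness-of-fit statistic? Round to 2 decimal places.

12.09

Expected counts E_i = n·p_i: 310×0.17 = 52.7, 310×0.30 = 93, 310×0.38 = 117.8, 310×0.15 = 46.5.
winter: (70 − 52.7)²/52.7 = 299.29/52.7 = 5.679
spring: (98 − 93)²/93 = 25/93 = 0.269
summer: (112 − 117.8)²/117.8 = 33.64/117.8 = 0.286
autumn: (30 − 46.5)²/46.5 = 272.25/46.5 = 5.855
Sum = 12.09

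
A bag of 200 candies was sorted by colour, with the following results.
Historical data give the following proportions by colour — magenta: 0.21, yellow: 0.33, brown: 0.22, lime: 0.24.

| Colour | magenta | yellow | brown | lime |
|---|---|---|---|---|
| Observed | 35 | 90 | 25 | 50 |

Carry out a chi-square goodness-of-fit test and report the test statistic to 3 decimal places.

18.182

Expected counts E_i = n·p_i: 200×0.21 = 42, 200×0.33 = 66, 200×0.22 = 44, 200×0.24 = 48.
magenta: (35 − 42)²/42 = 49/42 = 1.1667
yellow: (90 − 66)²/66 = 576/66 = 8.7273
brown: (25 − 44)²/44 = 361/44 = 8.2045
lime: (50 − 48)²/48 = 4/48 = 0.0833
Sum = 18.182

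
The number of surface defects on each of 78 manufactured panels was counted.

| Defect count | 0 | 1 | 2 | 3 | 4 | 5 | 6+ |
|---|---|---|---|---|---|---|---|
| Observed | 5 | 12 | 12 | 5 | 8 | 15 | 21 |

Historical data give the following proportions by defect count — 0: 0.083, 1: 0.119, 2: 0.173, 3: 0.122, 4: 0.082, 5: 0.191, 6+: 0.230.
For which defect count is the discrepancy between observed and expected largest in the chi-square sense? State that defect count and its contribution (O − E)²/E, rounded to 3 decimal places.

3, 2.143

Expected counts E_i = n·p_i: 78×0.083 = 6.474, 78×0.119 = 9.282, 78×0.173 = 13.494, 78×0.122 = 9.516, 78×0.082 = 6.396, 78×0.191 = 14.898, 78×0.230 = 17.94.
cat         O        E   (O−E)²/E
0           5    6.474     0.3356
1          12    9.282     0.7959
2          12   13.494     0.1654
3           5    9.516     2.1432
4           8    6.396     0.4023
5          15   14.898     0.0007
6+         21    17.94     0.5219
The largest term is for 3: 2.143.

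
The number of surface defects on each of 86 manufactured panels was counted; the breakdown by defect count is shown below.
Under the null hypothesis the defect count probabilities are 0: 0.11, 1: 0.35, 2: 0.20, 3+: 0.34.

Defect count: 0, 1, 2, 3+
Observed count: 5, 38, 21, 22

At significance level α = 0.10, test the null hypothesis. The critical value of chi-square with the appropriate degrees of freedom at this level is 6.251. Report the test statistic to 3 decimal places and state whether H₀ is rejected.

Expected counts E_i = n·p_i: 86×0.11 = 9.46, 86×0.35 = 30.1, 86×0.20 = 17.2, 86×0.34 = 29.24.
cat         O        E   (O−E)²/E
0           5     9.46     2.1027
1          38     30.1     2.0734
2          21     17.2     0.8395
3+         22    29.24     1.7927
Sum = 6.808
df = 3. Since 6.808 > 6.251, we reject H₀.

6.808; reject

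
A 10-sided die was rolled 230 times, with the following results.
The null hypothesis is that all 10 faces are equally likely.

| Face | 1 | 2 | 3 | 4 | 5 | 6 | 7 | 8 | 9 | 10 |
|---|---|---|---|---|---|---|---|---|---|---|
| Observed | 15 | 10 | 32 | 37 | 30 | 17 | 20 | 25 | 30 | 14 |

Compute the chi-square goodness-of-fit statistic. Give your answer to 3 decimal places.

32.087

Under H₀ each category has probability 1/10, so each expected count is 230/10 = 23.
χ² = (15−23)²/23 + (10−23)²/23 + (32−23)²/23 + (37−23)²/23 + (30−23)²/23 + (17−23)²/23 + (20−23)²/23 + (25−23)²/23 + (30−23)²/23 + (14−23)²/23
   = 2.7826 + 7.3478 + 3.5217 + 8.5217 + 2.1304 + 1.5652 + 0.3913 + 0.1739 + 2.1304 + 3.5217
Sum = 32.087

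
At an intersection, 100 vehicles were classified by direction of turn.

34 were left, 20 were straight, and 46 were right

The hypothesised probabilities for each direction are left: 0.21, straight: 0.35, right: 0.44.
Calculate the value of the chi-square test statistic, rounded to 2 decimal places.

Expected counts E_i = n·p_i: 100×0.21 = 21, 100×0.35 = 35, 100×0.44 = 44.
χ² = (34−21)²/21 + (20−35)²/35 + (46−44)²/44
   = 8.048 + 6.429 + 0.091
Sum = 14.57

14.57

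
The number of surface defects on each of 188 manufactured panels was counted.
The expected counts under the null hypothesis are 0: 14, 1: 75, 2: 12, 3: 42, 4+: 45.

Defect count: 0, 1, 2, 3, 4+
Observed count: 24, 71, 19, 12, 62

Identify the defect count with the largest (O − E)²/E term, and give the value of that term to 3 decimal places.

3, 21.429

0: (24 − 14)²/14 = 100/14 = 7.1429
1: (71 − 75)²/75 = 16/75 = 0.2133
2: (19 − 12)²/12 = 49/12 = 4.0833
3: (12 − 42)²/42 = 900/42 = 21.4286
4+: (62 − 45)²/45 = 289/45 = 6.4222
The largest term is for 3: 21.429.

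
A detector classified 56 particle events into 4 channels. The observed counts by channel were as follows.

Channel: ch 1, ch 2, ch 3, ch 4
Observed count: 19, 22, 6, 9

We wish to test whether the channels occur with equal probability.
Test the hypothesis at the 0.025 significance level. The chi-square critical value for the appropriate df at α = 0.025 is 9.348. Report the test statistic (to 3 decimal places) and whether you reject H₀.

12.714; reject

Expected count for each of the 4 categories: 56/4 = 14.
χ² = (19−14)²/14 + (22−14)²/14 + (6−14)²/14 + (9−14)²/14
   = 1.7857 + 4.5714 + 4.5714 + 1.7857
Sum = 12.714
df = 3. Since 12.714 > 9.348, we reject H₀.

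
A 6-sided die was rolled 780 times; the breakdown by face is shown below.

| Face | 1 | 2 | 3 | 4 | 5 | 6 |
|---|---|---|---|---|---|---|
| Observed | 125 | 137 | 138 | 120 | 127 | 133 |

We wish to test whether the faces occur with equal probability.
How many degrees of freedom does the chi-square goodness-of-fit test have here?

There are k = 6 categories and no parameters were estimated from the data, so df = 6 − 1 = 5.

5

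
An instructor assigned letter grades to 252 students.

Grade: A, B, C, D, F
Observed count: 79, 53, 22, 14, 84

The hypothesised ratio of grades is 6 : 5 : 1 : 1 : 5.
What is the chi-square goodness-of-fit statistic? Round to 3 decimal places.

Ratio total = 18. Expected counts: 252×6/18 = 84, 252×5/18 = 70, 252×1/18 = 14, 252×1/18 = 14, 252×5/18 = 70.
cat         O        E   (O−E)²/E
A          79       84     0.2976
B          53       70     4.1286
C          22       14     4.5714
D          14       14     0.0000
F          84       70     2.8000
Sum = 11.798

11.798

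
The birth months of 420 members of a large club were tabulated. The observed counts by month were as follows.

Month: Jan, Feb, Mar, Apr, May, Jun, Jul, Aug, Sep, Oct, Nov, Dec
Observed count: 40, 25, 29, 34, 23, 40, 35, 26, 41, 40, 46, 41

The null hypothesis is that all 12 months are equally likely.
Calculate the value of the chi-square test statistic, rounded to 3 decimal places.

Expected count for each of the 12 categories: 420/12 = 35.
cat         O        E   (O−E)²/E
Jan        40       35     0.7143
Feb        25       35     2.8571
Mar        29       35     1.0286
Apr        34       35     0.0286
May        23       35     4.1143
Jun        40       35     0.7143
Jul        35       35     0.0000
Aug        26       35     2.3143
Sep        41       35     1.0286
Oct        40       35     0.7143
Nov        46       35     3.4571
Dec        41       35     1.0286
Sum = 18.000

18.000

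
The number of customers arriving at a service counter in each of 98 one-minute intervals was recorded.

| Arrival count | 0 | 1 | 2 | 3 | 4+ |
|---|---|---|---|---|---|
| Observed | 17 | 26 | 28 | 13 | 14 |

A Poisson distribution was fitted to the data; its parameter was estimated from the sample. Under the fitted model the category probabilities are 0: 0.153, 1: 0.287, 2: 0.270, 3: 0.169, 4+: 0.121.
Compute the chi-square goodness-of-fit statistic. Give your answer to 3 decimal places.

Expected counts E_i = n·p_i: 98×0.153 = 14.994, 98×0.287 = 28.126, 98×0.270 = 26.46, 98×0.169 = 16.562, 98×0.121 = 11.858.
cat         O        E   (O−E)²/E
0          17   14.994     0.2684
1          26   28.126     0.1607
2          28    26.46     0.0896
3          13   16.562     0.7661
4+         14   11.858     0.3869
Sum = 1.672

1.672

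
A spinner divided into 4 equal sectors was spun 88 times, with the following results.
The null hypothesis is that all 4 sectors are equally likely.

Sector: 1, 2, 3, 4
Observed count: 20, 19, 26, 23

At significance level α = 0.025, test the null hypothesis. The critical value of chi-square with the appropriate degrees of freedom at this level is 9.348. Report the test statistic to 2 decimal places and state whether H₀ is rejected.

Expected count for each of the 4 categories: 88/4 = 22.
1: (20 − 22)²/22 = 4/22 = 0.182
2: (19 − 22)²/22 = 9/22 = 0.409
3: (26 − 22)²/22 = 16/22 = 0.727
4: (23 − 22)²/22 = 1/22 = 0.045
Sum = 1.36
df = 3. Since 1.36 < 9.348, we do not reject H₀.

1.36; do not reject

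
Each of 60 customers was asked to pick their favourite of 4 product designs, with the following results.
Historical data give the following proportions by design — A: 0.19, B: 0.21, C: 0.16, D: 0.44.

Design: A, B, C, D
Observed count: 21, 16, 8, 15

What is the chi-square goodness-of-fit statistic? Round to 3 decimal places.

Expected counts E_i = n·p_i: 60×0.19 = 11.4, 60×0.21 = 12.6, 60×0.16 = 9.6, 60×0.44 = 26.4.
cat         O        E   (O−E)²/E
A          21     11.4     8.0842
B          16     12.6     0.9175
C           8      9.6     0.2667
D          15     26.4     4.9227
Sum = 14.191

14.191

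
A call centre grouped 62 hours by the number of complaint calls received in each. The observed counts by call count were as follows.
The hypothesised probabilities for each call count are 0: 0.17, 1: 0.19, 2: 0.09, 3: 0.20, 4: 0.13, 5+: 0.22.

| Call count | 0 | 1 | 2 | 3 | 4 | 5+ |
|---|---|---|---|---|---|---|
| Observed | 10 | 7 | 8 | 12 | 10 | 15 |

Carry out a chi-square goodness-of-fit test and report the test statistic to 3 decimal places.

Expected counts E_i = n·p_i: 62×0.17 = 10.54, 62×0.19 = 11.78, 62×0.09 = 5.58, 62×0.20 = 12.4, 62×0.13 = 8.06, 62×0.22 = 13.64.
χ² = (10−10.54)²/10.54 + (7−11.78)²/11.78 + (8−5.58)²/5.58 + (12−12.4)²/12.4 + (10−8.06)²/8.06 + (15−13.64)²/13.64
   = 0.0277 + 1.9396 + 1.0495 + 0.0129 + 0.4669 + 0.1356
Sum = 3.632

3.632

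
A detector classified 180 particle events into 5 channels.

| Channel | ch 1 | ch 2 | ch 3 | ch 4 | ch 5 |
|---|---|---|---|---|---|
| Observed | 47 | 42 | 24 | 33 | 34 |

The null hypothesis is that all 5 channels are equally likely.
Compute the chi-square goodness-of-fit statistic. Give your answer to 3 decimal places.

8.722

Under H₀ each category has probability 1/5, so each expected count is 180/5 = 36.
cat         O        E   (O−E)²/E
ch 1       47       36     3.3611
ch 2       42       36     1.0000
ch 3       24       36     4.0000
ch 4       33       36     0.2500
ch 5       34       36     0.1111
Sum = 8.722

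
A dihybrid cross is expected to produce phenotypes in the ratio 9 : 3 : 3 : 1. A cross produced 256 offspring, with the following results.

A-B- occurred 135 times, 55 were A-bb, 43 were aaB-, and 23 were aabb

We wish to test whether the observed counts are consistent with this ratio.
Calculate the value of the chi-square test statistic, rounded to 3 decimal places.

Ratio total = 16. Expected counts: 256×9/16 = 144, 256×3/16 = 48, 256×3/16 = 48, 256×1/16 = 16.
χ² = (135−144)²/144 + (55−48)²/48 + (43−48)²/48 + (23−16)²/16
   = 0.5625 + 1.0208 + 0.5208 + 3.0625
Sum = 5.167

5.167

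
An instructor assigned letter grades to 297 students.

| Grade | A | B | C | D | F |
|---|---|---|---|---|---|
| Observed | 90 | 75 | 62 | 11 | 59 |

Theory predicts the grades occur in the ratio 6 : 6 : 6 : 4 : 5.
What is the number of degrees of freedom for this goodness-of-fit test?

4

There are k = 5 categories and no parameters were estimated from the data, so df = 5 − 1 = 4.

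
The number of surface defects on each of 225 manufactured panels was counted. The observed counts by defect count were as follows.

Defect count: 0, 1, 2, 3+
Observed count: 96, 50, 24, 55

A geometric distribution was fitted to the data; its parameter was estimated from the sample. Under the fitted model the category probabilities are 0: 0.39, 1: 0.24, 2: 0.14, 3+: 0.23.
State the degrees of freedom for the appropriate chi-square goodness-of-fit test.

2

There are k = 4 categories and 1 parameter estimated from the data, so df = 4 − 1 − 1 = 2.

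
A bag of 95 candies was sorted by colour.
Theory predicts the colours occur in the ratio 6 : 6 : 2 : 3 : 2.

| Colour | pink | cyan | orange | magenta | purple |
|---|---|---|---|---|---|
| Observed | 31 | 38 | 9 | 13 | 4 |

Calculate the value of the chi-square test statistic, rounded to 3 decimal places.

Ratio total = 19. Expected counts: 95×6/19 = 30, 95×6/19 = 30, 95×2/19 = 10, 95×3/19 = 15, 95×2/19 = 10.
cat          O        E   (O−E)²/E
pink        31       30     0.0333
cyan        38       30     2.1333
orange       9       10     0.1000
magenta     13       15     0.2667
purple       4       10     3.6000
Sum = 6.133

6.133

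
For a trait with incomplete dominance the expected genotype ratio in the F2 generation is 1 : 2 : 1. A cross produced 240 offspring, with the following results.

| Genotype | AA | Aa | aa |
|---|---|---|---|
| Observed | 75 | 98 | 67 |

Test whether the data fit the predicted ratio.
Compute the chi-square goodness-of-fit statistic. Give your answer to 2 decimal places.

Ratio total = 4. Expected counts: 240×1/4 = 60, 240×2/4 = 120, 240×1/4 = 60.
cat         O        E   (O−E)²/E
AA         75       60      3.750
Aa         98      120      4.033
aa         67       60      0.817
Sum = 8.60

8.60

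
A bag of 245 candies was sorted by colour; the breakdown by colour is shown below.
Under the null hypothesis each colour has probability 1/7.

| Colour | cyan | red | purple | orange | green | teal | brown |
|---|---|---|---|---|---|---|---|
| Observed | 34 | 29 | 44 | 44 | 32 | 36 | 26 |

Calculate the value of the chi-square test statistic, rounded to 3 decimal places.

Expected count for each of the 7 categories: 245/7 = 35.
cat         O        E   (O−E)²/E
cyan       34       35     0.0286
red        29       35     1.0286
purple     44       35     2.3143
orange     44       35     2.3143
green      32       35     0.2571
teal       36       35     0.0286
brown      26       35     2.3143
Sum = 8.286

8.286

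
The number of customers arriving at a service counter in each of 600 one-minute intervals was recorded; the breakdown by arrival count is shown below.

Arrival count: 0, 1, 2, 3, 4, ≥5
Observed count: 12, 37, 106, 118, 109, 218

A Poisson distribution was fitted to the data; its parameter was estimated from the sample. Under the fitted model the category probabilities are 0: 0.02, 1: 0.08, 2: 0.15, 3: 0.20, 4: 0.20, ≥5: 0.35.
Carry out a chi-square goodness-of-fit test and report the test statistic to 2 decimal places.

6.71

Expected counts E_i = n·p_i: 600×0.02 = 12, 600×0.08 = 48, 600×0.15 = 90, 600×0.20 = 120, 600×0.20 = 120, 600×0.35 = 210.
0: (12 − 12)²/12 = 0/12 = 0.000
1: (37 − 48)²/48 = 121/48 = 2.521
2: (106 − 90)²/90 = 256/90 = 2.844
3: (118 − 120)²/120 = 4/120 = 0.033
4: (109 − 120)²/120 = 121/120 = 1.008
≥5: (218 − 210)²/210 = 64/210 = 0.305
Sum = 6.71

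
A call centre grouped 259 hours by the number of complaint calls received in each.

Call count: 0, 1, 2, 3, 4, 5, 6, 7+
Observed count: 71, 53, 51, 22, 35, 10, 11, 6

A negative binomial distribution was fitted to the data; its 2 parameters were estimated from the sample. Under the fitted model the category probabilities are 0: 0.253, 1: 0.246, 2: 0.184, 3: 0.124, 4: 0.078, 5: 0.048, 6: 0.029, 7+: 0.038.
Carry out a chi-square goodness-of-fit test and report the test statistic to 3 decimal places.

20.116

Expected counts E_i = n·p_i: 259×0.253 = 65.527, 259×0.246 = 63.714, 259×0.184 = 47.656, 259×0.124 = 32.116, 259×0.078 = 20.202, 259×0.048 = 12.432, 259×0.029 = 7.511, 259×0.038 = 9.842.
cat         O        E   (O−E)²/E
0          71   65.527     0.4571
1          53   63.714     1.8016
2          51   47.656     0.2346
3          22   32.116     3.1864
4          35   20.202    10.8396
5          10   12.432     0.4758
6          11    7.511     1.6207
7+          6    9.842     1.4998
Sum = 20.116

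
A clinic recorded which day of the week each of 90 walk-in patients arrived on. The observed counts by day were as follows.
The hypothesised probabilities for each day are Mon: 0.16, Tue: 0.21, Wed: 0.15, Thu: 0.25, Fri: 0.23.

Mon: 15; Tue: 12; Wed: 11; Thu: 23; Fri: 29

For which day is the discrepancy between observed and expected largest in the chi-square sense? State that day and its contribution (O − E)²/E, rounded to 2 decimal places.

Fri, 3.33

Expected counts E_i = n·p_i: 90×0.16 = 14.4, 90×0.21 = 18.9, 90×0.15 = 13.5, 90×0.25 = 22.5, 90×0.23 = 20.7.
χ² = (15−14.4)²/14.4 + (12−18.9)²/18.9 + (11−13.5)²/13.5 + (23−22.5)²/22.5 + (29−20.7)²/20.7
   = 0.025 + 2.519 + 0.463 + 0.011 + 3.328
The largest term is for Fri: 3.33.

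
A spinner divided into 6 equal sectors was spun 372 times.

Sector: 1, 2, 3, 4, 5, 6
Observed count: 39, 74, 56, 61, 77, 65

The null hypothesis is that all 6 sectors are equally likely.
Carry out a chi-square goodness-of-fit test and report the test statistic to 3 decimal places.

15.226

Expected count for each of the 6 categories: 372/6 = 62.
1: (39 − 62)²/62 = 529/62 = 8.5323
2: (74 − 62)²/62 = 144/62 = 2.3226
3: (56 − 62)²/62 = 36/62 = 0.5806
4: (61 − 62)²/62 = 1/62 = 0.0161
5: (77 − 62)²/62 = 225/62 = 3.6290
6: (65 − 62)²/62 = 9/62 = 0.1452
Sum = 15.226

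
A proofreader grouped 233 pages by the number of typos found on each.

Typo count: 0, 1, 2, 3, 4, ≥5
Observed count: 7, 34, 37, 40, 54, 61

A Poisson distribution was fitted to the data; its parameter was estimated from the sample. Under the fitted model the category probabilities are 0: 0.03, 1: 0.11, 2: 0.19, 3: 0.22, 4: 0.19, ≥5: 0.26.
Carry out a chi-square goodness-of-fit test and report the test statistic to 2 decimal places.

Expected counts E_i = n·p_i: 233×0.03 = 6.99, 233×0.11 = 25.63, 233×0.19 = 44.27, 233×0.22 = 51.26, 233×0.19 = 44.27, 233×0.26 = 60.58.
0: (7 − 6.99)²/6.99 = 0.0001/6.99 = 0.000
1: (34 − 25.63)²/25.63 = 70.0569/25.63 = 2.733
2: (37 − 44.27)²/44.27 = 52.8529/44.27 = 1.194
3: (40 − 51.26)²/51.26 = 126.7876/51.26 = 2.473
4: (54 − 44.27)²/44.27 = 94.6729/44.27 = 2.139
≥5: (61 − 60.58)²/60.58 = 0.1764/60.58 = 0.003
Sum = 8.54

8.54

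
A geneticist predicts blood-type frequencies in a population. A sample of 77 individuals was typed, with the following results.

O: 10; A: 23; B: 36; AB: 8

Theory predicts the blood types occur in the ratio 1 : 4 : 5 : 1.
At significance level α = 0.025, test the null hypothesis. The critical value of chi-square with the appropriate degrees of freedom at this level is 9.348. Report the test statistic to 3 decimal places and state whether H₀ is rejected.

Ratio total = 11. Expected counts: 77×1/11 = 7, 77×4/11 = 28, 77×5/11 = 35, 77×1/11 = 7.
cat         O        E   (O−E)²/E
O          10        7     1.2857
A          23       28     0.8929
B          36       35     0.0286
AB          8        7     0.1429
Sum = 2.350
df = 3. Since 2.350 < 9.348, we do not reject H₀.

2.350; do not reject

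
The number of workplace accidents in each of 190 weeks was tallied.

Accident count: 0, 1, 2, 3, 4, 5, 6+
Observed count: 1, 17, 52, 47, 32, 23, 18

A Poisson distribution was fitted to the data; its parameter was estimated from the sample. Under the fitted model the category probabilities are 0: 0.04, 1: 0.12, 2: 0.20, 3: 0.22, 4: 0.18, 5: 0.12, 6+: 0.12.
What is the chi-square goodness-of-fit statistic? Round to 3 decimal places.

Expected counts E_i = n·p_i: 190×0.04 = 7.6, 190×0.12 = 22.8, 190×0.20 = 38, 190×0.22 = 41.8, 190×0.18 = 34.2, 190×0.12 = 22.8, 190×0.12 = 22.8.
χ² = (1−7.6)²/7.6 + (17−22.8)²/22.8 + (52−38)²/38 + (47−41.8)²/41.8 + (32−34.2)²/34.2 + (23−22.8)²/22.8 + (18−22.8)²/22.8
   = 5.7316 + 1.4754 + 5.1579 + 0.6469 + 0.1415 + 0.0018 + 1.0105
Sum = 14.166

14.166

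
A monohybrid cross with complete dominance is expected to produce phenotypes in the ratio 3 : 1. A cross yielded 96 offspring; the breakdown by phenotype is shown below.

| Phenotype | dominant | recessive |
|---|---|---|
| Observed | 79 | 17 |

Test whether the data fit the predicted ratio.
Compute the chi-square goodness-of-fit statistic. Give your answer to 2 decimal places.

2.72

Ratio total = 4. Expected counts: 96×3/4 = 72, 96×1/4 = 24.
cat            O        E   (O−E)²/E
dominant      79       72      0.681
recessive     17       24      2.042
Sum = 2.72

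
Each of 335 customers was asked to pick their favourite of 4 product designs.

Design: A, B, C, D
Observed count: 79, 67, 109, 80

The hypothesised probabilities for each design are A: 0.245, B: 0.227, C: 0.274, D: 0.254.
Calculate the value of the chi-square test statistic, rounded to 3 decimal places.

Expected counts E_i = n·p_i: 335×0.245 = 82.075, 335×0.227 = 76.045, 335×0.274 = 91.79, 335×0.254 = 85.09.
cat         O        E   (O−E)²/E
A          79   82.075     0.1152
B          67   76.045     1.0758
C         109    91.79     3.2268
D          80    85.09     0.3045
Sum = 4.722

4.722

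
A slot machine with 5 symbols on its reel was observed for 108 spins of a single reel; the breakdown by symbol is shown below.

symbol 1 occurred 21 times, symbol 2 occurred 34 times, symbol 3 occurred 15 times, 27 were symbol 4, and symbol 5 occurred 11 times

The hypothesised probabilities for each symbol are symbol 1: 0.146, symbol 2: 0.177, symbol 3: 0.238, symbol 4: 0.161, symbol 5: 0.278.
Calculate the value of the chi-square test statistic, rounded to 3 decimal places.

Expected counts E_i = n·p_i: 108×0.146 = 15.768, 108×0.177 = 19.116, 108×0.238 = 25.704, 108×0.161 = 17.388, 108×0.278 = 30.024.
cat           O        E   (O−E)²/E
symbol 1     21   15.768     1.7360
symbol 2     34   19.116    11.5889
symbol 3     15   25.704     4.4575
symbol 4     27   17.388     5.3135
symbol 5     11   30.024    12.0541
Sum = 35.150

35.150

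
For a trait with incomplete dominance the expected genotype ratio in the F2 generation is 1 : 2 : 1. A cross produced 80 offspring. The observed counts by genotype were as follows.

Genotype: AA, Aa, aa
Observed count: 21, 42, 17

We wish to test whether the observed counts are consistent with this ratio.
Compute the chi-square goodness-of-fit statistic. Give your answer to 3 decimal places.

Ratio total = 4. Expected counts: 80×1/4 = 20, 80×2/4 = 40, 80×1/4 = 20.
χ² = (21−20)²/20 + (42−40)²/40 + (17−20)²/20
   = 0.0500 + 0.1000 + 0.4500
Sum = 0.600

0.600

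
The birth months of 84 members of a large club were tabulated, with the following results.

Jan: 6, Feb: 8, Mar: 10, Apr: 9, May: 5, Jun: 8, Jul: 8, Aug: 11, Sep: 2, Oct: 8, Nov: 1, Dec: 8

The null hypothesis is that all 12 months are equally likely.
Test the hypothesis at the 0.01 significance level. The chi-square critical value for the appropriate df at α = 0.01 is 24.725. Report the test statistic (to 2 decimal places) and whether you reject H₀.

Expected count for each of the 12 categories: 84/12 = 7.
χ² = (6−7)²/7 + (8−7)²/7 + (10−7)²/7 + (9−7)²/7 + (5−7)²/7 + (8−7)²/7 + (8−7)²/7 + (11−7)²/7 + (2−7)²/7 + (8−7)²/7 + (1−7)²/7 + (8−7)²/7
   = 0.143 + 0.143 + 1.286 + 0.571 + 0.571 + 0.143 + 0.143 + 2.286 + 3.571 + 0.143 + 5.143 + 0.143
Sum = 14.29
df = 11. Since 14.29 < 24.725, we do not reject H₀.

14.29; do not reject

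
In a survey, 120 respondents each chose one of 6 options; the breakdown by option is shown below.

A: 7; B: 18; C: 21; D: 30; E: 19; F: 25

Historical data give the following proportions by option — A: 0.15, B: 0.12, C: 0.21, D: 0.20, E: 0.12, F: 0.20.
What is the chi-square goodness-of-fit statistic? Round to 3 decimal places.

11.333

Expected counts E_i = n·p_i: 120×0.15 = 18, 120×0.12 = 14.4, 120×0.21 = 25.2, 120×0.20 = 24, 120×0.12 = 14.4, 120×0.20 = 24.
cat         O        E   (O−E)²/E
A           7       18     6.7222
B          18     14.4     0.9000
C          21     25.2     0.7000
D          30       24     1.5000
E          19     14.4     1.4694
F          25       24     0.0417
Sum = 11.333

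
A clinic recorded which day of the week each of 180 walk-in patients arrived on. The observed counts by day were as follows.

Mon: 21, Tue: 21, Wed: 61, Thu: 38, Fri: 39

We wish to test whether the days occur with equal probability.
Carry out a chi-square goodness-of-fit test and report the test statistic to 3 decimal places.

30.222

Under H₀ each category has probability 1/5, so each expected count is 180/5 = 36.
Mon: (21 − 36)²/36 = 225/36 = 6.2500
Tue: (21 − 36)²/36 = 225/36 = 6.2500
Wed: (61 − 36)²/36 = 625/36 = 17.3611
Thu: (38 − 36)²/36 = 4/36 = 0.1111
Fri: (39 − 36)²/36 = 9/36 = 0.2500
Sum = 30.222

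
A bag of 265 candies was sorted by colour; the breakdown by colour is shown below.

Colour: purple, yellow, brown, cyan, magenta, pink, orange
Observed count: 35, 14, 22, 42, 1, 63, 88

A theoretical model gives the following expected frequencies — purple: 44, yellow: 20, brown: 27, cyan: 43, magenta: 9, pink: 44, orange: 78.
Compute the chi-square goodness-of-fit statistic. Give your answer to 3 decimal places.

21.188

purple: (35 − 44)²/44 = 81/44 = 1.8409
yellow: (14 − 20)²/20 = 36/20 = 1.8000
brown: (22 − 27)²/27 = 25/27 = 0.9259
cyan: (42 − 43)²/43 = 1/43 = 0.0233
magenta: (1 − 9)²/9 = 64/9 = 7.1111
pink: (63 − 44)²/44 = 361/44 = 8.2045
orange: (88 − 78)²/78 = 100/78 = 1.2821
Sum = 21.188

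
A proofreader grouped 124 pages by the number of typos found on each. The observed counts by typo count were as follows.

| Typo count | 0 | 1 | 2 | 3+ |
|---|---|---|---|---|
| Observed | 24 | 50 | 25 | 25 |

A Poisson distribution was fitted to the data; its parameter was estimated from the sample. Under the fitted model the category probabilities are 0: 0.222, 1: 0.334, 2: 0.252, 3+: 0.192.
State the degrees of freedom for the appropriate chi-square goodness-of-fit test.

2

There are k = 4 categories and 1 parameter estimated from the data, so df = 4 − 1 − 1 = 2.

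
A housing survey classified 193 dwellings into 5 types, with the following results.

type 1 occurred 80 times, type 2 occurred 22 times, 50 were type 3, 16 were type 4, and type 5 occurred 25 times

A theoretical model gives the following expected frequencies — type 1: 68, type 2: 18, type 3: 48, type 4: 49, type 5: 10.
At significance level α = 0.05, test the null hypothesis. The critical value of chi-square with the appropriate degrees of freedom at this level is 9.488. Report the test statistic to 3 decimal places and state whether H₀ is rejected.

47.814; reject

cat         O        E   (O−E)²/E
type 1     80       68     2.1176
type 2     22       18     0.8889
type 3     50       48     0.0833
type 4     16       49    22.2245
type 5     25       10    22.5000
Sum = 47.814
df = 4. Since 47.814 > 9.488, we reject H₀.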